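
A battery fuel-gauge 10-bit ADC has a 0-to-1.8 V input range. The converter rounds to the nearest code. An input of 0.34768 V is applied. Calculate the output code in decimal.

With 1024 levels over 1.8 V, one step is 1.758 mV.
(V_in − V_low)/LSB = (0.34768 − 0) / 0.00175781 = 197.791.
So the output code is 198.

code 198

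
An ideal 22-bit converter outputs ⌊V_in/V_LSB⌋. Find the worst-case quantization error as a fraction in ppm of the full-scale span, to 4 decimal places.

0.2384 ppm

Truncating → worst-case error = 1 LSB = V_FS/2^22, so 1e+06/4194304 = 0.238419 ppm of full scale.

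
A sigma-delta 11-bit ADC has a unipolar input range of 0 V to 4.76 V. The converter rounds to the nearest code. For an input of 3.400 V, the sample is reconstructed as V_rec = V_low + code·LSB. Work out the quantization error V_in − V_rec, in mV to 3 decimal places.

-0.332 mV

Step size: 4.76 V ÷ 2^11 = 2.324 mV.
(V_in − V_low)/LSB = (3.400 − 0)/0.00232422 = 1462.8571 → code 1463 (round).
Reconstructed: 3.400332 V.
Difference: -0.000332031 V → -0.332 mV.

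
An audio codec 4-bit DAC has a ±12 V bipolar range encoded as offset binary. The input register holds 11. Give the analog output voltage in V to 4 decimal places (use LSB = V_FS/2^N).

LSB = 24 V / 2^4 = 1.5000 V.
V_out = (−12) + 11 × 1.5 V = 4.5 V.

4.5000 V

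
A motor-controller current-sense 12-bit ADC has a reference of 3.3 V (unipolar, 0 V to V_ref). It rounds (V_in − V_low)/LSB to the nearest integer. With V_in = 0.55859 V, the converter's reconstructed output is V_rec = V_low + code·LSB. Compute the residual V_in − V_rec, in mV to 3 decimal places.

0.265 mV

LSB = 3.3/2^12 = 0.806 mV.
Scaled input = 693.3287 LSBs, so code = 693.
V_rec = 0 + 693·0.000805664 = 0.5583252 V.
V_in − V_rec = 0.000264805 V = 0.265 mV.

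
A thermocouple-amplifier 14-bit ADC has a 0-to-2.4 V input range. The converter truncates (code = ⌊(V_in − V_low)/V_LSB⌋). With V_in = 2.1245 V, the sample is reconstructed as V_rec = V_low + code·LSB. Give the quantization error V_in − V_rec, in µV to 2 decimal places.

37.11 µV

LSB = 2.4/2^14 = 146.48 µV.
Scaled input = 14503.2533 LSBs, so code = 14503.
V_rec = 0 + 14503·0.000146484 = 2.1244629 V.
Error = 2.1245 − 2.1244629 = 3.71094e-05 V = 37.11 µV.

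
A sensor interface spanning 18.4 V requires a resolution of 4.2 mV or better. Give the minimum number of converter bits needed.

Number of steps required ≥ 18.4 V / 4.2 mV = 4380.95.
Need 2^N ≥ 4380.95; 2^12 = 4096, 2^13 = 8192.
Minimum N = 13.

13 bits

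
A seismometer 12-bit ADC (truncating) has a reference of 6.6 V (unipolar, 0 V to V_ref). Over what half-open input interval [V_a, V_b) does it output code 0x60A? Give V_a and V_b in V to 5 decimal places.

LSB = 6.6/2^12 = 1.611 mV.
Code 0x60A = 1546 decimal.
V_a = V_low + 1546·LSB = 2.49111 V; V_b = V_low + 1547·LSB = 2.49272 V.

[2.49111 V, 2.49272 V)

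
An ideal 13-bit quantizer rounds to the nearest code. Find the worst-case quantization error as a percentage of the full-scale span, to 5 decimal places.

0.00610 %

Rounding → worst-case error = ½ LSB = V_FS/2^14, so 100/16384 = 0.00610352 % of full scale.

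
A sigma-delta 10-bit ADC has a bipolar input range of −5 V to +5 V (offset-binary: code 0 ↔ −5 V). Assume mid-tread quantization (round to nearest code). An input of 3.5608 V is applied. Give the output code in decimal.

Full-scale span = 10 V; LSB = 10/2^10 = 9.766 mV.
(3.5608 − (−5)) / 0.00976562 = 876.626 LSBs.
round(876.626) = 877.

code 877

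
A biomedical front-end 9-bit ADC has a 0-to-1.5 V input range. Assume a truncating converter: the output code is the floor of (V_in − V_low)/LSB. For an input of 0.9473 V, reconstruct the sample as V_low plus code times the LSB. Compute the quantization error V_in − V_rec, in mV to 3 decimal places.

1.011 mV

Step size: 1.5 V ÷ 2^9 = 2.930 mV.
Scaled input = 323.3451 LSBs, so code = 323.
V_rec = 0 + 323·0.00292969 = 0.94628906 V.
Difference: 0.00101094 V → 1.011 mV.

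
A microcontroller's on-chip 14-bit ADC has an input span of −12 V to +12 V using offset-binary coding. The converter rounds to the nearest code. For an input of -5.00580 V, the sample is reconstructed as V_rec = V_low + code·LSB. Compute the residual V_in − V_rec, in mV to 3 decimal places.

Step size: 24 V ÷ 2^14 = 1.465 mV.
Scaled input = 4774.7072 LSBs, so code = 4775.
Code 4775 maps back to (−12) + 4775×0.00146484 V = -5.0053711 V.
V_in − V_rec = -0.000428906 V = -0.429 mV.

-0.429 mV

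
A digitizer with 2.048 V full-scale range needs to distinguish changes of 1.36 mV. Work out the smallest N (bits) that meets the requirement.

11 bits

Number of steps required ≥ 2.048 V / 1.36 mV = 1505.88.
Need 2^N ≥ 1505.88; 2^10 = 1024, 2^11 = 2048.
Minimum N = 11.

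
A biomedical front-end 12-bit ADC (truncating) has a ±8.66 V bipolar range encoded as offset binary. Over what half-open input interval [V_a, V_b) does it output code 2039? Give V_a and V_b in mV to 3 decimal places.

LSB = 17.32/2^12 = 4.229 mV.
V_a = V_low + 2039·LSB = -0.0380566 V; V_b = V_low + 2040·LSB = -0.0338281 V.

[-38.057 mV, -33.828 mV)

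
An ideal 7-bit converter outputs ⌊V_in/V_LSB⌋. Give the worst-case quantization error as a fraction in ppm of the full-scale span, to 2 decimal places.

7812.50 ppm

Truncating → worst-case error = 1 LSB = V_FS/2^7, so 1e+06/128 = 7812.5 ppm of full scale.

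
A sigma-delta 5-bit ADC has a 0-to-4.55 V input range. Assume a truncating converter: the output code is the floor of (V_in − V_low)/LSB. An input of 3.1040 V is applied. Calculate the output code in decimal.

LSB = 4.55 V / 32 = 142.188 mV.
Input sits at 21.830 steps above V_low.
So the output code is 21.

code 21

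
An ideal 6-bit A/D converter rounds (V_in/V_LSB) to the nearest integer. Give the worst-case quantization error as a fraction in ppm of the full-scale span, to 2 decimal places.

Rounding → worst-case error = ½ LSB = V_FS/2^7, so 1e+06/128 = 7812.5 ppm of full scale.

7812.50 ppm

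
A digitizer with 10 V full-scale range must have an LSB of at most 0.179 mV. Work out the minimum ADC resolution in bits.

16 bits

Number of steps required ≥ 10 V / 0.179 mV = 55865.92.
Need 2^N ≥ 55865.92; 2^15 = 32768, 2^16 = 65536.
Minimum N = 16.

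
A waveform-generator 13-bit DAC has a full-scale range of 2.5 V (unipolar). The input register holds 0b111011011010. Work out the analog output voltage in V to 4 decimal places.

LSB = 2.5 V / 2^13 = 305.18 µV.
Code 0b111011011010 = 3802 decimal.
V_out = 0 + 3802 × 0.000305176 V = 1.16028 V.

1.1603 V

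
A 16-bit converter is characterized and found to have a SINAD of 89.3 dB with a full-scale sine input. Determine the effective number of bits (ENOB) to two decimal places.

ENOB = (SINAD − 1.76) / 6.02 = (89.3 − 1.76)/6.02 = 14.542.

14.54 bits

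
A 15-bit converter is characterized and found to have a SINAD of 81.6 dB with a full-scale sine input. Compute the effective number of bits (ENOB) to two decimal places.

ENOB = (SINAD − 1.76) / 6.02 = (81.6 − 1.76)/6.02 = 13.262.

13.26 bits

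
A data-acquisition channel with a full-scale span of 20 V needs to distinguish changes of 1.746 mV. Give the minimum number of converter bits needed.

Number of steps required ≥ 20 V / 1.746 mV = 11454.75.
Need 2^N ≥ 11454.75; 2^13 = 8192, 2^14 = 16384.
Minimum N = 14.

14 bits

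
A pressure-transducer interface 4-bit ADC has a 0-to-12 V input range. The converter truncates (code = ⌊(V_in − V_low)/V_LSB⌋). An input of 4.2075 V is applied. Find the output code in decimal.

code 5

LSB = 12 V / 16 = 0.7500 V.
(4.2075 − 0) / 0.75 = 5.610 LSBs.
So the output code is 5.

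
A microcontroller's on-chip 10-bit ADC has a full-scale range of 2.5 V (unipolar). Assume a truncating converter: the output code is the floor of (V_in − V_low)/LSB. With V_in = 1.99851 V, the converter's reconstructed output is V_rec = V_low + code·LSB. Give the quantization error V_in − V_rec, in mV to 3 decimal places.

Step size: 2.5 V ÷ 2^10 = 2.441 mV.
Scaled input = 818.5897 LSBs, so code = 818.
Code 818 maps back to 0 + 818×0.00244141 V = 1.9970703 V.
Difference: 0.00143969 V → 1.440 mV.

1.440 mV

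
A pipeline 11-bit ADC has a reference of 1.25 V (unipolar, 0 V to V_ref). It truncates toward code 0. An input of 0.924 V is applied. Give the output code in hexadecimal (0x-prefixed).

code 0x5E9 (decimal 1513)

LSB = 1.25 V / 2048 = 0.610 mV.
(0.924 − 0) / 0.000610352 = 1513.882 LSBs.
Floor → code 1513.
In hexadecimal (0x-prefixed): 0x5E9.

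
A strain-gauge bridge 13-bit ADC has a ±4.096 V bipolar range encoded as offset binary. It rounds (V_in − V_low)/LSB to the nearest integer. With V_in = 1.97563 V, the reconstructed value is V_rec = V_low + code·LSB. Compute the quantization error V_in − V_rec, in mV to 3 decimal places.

-0.370 mV

LSB = 8.192/2^13 = 1.000 mV.
(V_in − V_low)/LSB = (1.97563 − (−4.096))/0.001 = 6071.6300 → code 6072 (round).
Code 6072 maps back to (−4.096) + 6072×0.001 V = 1.976 V.
Error = 1.97563 − 1.976 = -0.00037 V = -0.370 mV.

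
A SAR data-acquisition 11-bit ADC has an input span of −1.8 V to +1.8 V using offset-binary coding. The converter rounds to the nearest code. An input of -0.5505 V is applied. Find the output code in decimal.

Full-scale span = 3.6 V; LSB = 3.6/2^11 = 1.758 mV.
(-0.5505 − (−1.8)) / 0.00175781 = 710.827 LSBs.
Round → code 711.

code 711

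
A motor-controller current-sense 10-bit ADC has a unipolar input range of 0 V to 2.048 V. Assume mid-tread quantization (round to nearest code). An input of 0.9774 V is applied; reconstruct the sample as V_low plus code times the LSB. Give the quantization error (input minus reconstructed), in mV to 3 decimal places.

-0.600 mV

Step size: 2.048 V ÷ 2^10 = 2.000 mV.
(V_in − V_low)/LSB = (0.9774 − 0)/0.002 = 488.7000 → code 489 (round).
Reconstructed: 0.978 V.
V_in − V_rec = -0.0006 V = -0.600 mV.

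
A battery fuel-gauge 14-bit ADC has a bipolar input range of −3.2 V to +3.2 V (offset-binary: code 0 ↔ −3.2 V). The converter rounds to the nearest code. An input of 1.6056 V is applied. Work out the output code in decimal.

code 12302

Full-scale span = 6.4 V; LSB = 6.4/2^14 = 390.62 µV.
(1.6056 − (−3.2)) / 0.000390625 = 12302.336 LSBs.
round(12302.336) = 12302.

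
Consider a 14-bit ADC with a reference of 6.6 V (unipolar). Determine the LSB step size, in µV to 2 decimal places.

402.83 µV

Full-scale span = 6.6 V.
LSB = 6.6 / 2^14 = 6.6 / 16384 = 0.000402832 V = 402.83 µV.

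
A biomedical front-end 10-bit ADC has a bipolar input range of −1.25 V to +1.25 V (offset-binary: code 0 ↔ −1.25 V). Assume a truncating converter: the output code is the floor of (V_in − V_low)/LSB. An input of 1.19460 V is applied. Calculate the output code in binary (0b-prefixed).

With 1024 levels over 2.5 V, one step is 2.441 mV.
(1.19460 − (−1.25)) / 0.00244141 = 1001.308 LSBs.
Floor → code 1001.
In binary (0b-prefixed): 0b1111101001.

code 0b1111101001 (decimal 1001)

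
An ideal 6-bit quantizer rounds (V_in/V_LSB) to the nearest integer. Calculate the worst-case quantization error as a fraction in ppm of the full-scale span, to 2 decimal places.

Rounding → worst-case error = ½ LSB = V_FS/2^7, so 1e+06/128 = 7812.5 ppm of full scale.

7812.50 ppm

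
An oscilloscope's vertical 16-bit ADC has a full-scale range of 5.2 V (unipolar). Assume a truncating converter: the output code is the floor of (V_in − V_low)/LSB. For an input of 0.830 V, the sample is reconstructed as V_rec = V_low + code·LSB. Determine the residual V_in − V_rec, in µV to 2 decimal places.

LSB = 5.2/2^16 = 79.35 µV.
Scaled input = 10460.5538 LSBs, so code = 10460.
Reconstructed: 0.82995605 V.
Error = 0.830 − 0.82995605 = 4.39453e-05 V = 43.95 µV.

43.95 µV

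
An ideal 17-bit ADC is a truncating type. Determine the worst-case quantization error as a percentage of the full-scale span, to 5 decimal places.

0.00076 %

Truncating → worst-case error = 1 LSB = V_FS/2^17, so 100/131072 = 0.000762939 % of full scale.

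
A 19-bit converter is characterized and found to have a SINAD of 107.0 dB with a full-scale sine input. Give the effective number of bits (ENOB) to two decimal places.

ENOB = (SINAD − 1.76) / 6.02 = (107.0 − 1.76)/6.02 = 17.482.

17.48 bits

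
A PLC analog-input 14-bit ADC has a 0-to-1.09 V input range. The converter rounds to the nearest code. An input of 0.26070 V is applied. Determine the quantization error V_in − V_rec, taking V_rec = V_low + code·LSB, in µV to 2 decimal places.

One LSB is 1.09 V / 16384 = 66.53 µV.
(0.26070 − 0)/6.65283e-05 = 3918.6319; round gives code 3919.
Code 3919 maps back to 0 + 3919×6.65283e-05 V = 0.26072449 V.
Difference: -2.44873e-05 V → -24.49 µV.

-24.49 µV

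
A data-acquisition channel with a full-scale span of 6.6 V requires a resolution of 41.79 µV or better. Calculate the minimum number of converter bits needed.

Number of steps required ≥ 6.6 V / 41.79 µV = 157932.52.
Need 2^N ≥ 157932.52; 2^17 = 131072, 2^18 = 262144.
Minimum N = 18.

18 bits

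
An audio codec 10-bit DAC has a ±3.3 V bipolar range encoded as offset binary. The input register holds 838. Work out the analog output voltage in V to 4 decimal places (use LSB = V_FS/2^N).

LSB = 6.6 V / 2^10 = 6.445 mV.
V_out = (−3.3) + 838 × 0.00644531 V = 2.10117 V.

2.1012 V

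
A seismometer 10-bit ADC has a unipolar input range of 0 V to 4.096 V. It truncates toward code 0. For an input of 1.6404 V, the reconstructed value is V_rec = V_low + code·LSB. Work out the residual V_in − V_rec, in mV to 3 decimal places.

0.400 mV

LSB = 4.096/2^10 = 4.000 mV.
Scaled input = 410.1000 LSBs, so code = 410.
Reconstructed: 1.64 V.
Difference: 0.0004 V → 0.400 mV.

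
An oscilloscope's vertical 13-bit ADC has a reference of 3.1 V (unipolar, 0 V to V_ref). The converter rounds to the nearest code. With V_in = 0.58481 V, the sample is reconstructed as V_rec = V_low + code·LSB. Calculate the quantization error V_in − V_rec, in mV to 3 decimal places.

0.154 mV

LSB = 3.1/2^13 = 378.42 µV.
(0.58481 − 0)/0.000378418 = 1545.4076; round gives code 1545.
V_rec = 0 + 1545·0.000378418 = 0.58465576 V.
Difference: 0.000154238 V → 0.154 mV.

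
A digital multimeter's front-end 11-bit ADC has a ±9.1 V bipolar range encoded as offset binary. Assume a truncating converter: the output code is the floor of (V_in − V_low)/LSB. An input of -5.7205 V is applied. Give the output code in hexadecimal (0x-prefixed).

code 0x17C (decimal 380)

Full-scale span = 18.2 V; LSB = 18.2/2^11 = 8.887 mV.
(-5.7205 − (−9.1)) / 0.00888672 = 380.287 LSBs.
⌊·⌋(380.287) = 380.
In hexadecimal (0x-prefixed): 0x17C.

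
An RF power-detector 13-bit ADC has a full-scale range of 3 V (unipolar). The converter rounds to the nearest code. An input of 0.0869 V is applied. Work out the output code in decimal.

Full-scale span = 3 V; LSB = 3/2^13 = 366.21 µV.
Input sits at 237.295 steps above V_low.
Round → code 237.

code 237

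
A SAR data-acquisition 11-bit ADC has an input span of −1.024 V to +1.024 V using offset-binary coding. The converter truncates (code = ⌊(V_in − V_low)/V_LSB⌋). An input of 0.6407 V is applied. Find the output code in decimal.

code 1664

With 2048 levels over 2.048 V, one step is 1.000 mV.
(V_in − V_low)/LSB = (0.6407 − (−1.024)) / 0.001 = 1664.700.
So the output code is 1664.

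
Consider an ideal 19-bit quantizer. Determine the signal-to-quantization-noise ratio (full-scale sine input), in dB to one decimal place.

116.1 dB

SNR ≈ 6.02·N + 1.76 dB = 6.02·19 + 1.76 = 116.14 dB.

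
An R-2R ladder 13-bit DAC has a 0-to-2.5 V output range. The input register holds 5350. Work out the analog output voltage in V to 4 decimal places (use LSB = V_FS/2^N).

1.6327 V

LSB = 2.5 V / 2^13 = 305.18 µV.
V_out = 0 + 5350 × 0.000305176 V = 1.63269 V.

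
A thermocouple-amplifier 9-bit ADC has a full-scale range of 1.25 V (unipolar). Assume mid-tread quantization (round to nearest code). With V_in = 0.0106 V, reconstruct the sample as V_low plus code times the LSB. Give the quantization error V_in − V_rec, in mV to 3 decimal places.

0.834 mV

LSB = 1.25/2^9 = 2.441 mV.
Scaled input = 4.3418 LSBs, so code = 4.
Reconstructed: 0.009765625 V.
Error = 0.0106 − 0.009765625 = 0.000834375 V = 0.834 mV.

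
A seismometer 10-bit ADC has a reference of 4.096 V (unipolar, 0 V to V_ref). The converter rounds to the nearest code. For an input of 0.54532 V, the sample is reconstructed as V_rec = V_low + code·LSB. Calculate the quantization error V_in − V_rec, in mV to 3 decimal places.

1.320 mV

Step size: 4.096 V ÷ 2^10 = 4.000 mV.
(V_in − V_low)/LSB = (0.54532 − 0)/0.004 = 136.3300 → code 136 (round).
Reconstructed: 0.544 V.
V_in − V_rec = 0.00132 V = 1.320 mV.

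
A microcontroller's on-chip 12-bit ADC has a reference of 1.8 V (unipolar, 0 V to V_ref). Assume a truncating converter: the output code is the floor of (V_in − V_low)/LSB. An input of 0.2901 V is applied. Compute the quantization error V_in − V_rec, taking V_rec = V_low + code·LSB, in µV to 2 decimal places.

LSB = 1.8/2^12 = 439.45 µV.
(0.2901 − 0)/0.000439453 = 660.1387; ⌊·⌋ gives code 660.
Reconstructed: 0.29003906 V.
V_in − V_rec = 6.09375e-05 V = 60.94 µV.

60.94 µV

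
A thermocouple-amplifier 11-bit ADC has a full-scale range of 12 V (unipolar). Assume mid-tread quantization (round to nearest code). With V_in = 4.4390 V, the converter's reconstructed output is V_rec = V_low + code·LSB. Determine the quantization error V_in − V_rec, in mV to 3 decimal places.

Step size: 12 V ÷ 2^11 = 5.859 mV.
Scaled input = 757.5893 LSBs, so code = 758.
V_rec = 0 + 758·0.00585938 = 4.4414062 V.
Error = 4.4390 − 4.4414062 = -0.00240625 V = -2.406 mV.

-2.406 mV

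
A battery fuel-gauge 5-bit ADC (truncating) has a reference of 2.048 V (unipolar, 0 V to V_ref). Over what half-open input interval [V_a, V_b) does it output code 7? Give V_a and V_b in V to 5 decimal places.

LSB = 2.048/2^5 = 64.000 mV.
V_a = V_low + 7·LSB = 0.448 V; V_b = V_low + 8·LSB = 0.512 V.

[0.44800 V, 0.51200 V)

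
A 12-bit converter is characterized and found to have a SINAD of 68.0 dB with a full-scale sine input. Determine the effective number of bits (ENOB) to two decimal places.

11.00 bits

ENOB = (SINAD − 1.76) / 6.02 = (68.0 − 1.76)/6.02 = 11.003.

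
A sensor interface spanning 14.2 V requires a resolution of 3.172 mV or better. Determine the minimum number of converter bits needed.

Number of steps required ≥ 14.2 V / 3.172 mV = 4476.67.
Need 2^N ≥ 4476.67; 2^12 = 4096, 2^13 = 8192.
Minimum N = 13.

13 bits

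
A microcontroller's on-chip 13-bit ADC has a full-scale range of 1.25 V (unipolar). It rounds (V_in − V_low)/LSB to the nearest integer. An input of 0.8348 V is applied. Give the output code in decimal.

code 5471

Full-scale span = 1.25 V; LSB = 1.25/2^13 = 152.59 µV.
(V_in − V_low)/LSB = (0.8348 − 0) / 0.000152588 = 5470.945.
round(5470.945) = 5471.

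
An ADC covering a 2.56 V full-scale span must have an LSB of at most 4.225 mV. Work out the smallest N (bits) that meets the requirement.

Number of steps required ≥ 2.56 V / 4.225 mV = 605.92.
Need 2^N ≥ 605.92; 2^9 = 512, 2^10 = 1024.
Minimum N = 10.

10 bits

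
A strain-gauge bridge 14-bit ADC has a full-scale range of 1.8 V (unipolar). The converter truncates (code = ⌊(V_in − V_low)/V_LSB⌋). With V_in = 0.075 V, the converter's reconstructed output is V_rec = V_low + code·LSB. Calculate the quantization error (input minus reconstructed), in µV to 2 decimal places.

73.24 µV

One LSB is 1.8 V / 16384 = 109.86 µV.
(V_in − V_low)/LSB = (0.075 − 0)/0.000109863 = 682.6667 → code 682 (floor).
Reconstructed: 0.074926758 V.
Error = 0.075 − 0.074926758 = 7.32422e-05 V = 73.24 µV.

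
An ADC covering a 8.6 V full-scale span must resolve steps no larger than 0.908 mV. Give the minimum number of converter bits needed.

Number of steps required ≥ 8.6 V / 0.908 mV = 9471.37.
Need 2^N ≥ 9471.37; 2^13 = 8192, 2^14 = 16384.
Minimum N = 14.

14 bits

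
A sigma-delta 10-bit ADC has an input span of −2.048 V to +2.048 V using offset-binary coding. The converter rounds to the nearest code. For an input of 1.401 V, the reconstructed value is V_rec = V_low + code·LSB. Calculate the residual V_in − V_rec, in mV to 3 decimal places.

One LSB is 4.096 V / 1024 = 4.000 mV.
(V_in − V_low)/LSB = (1.401 − (−2.048))/0.004 = 862.2500 → code 862 (round).
V_rec = (−2.048) + 862·0.004 = 1.4 V.
V_in − V_rec = 0.001 V = 1.000 mV.

1.000 mV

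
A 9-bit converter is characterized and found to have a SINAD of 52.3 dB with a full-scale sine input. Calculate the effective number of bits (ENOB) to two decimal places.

8.40 bits

ENOB = (SINAD − 1.76) / 6.02 = (52.3 − 1.76)/6.02 = 8.395.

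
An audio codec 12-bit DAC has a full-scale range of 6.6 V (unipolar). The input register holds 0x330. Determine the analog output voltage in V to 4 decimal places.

LSB = 6.6 V / 2^12 = 1.611 mV.
Code 0x330 = 816 decimal.
V_out = 0 + 816 × 0.00161133 V = 1.31484 V.

1.3148 V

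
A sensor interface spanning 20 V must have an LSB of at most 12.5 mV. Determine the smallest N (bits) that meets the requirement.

Number of steps required ≥ 20 V / 12.5 mV = 1600.00.
Need 2^N ≥ 1600.00; 2^10 = 1024, 2^11 = 2048.
Minimum N = 11.

11 bits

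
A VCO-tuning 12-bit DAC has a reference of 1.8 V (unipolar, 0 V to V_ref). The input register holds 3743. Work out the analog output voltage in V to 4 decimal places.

1.6449 V

LSB = 1.8 V / 2^12 = 439.45 µV.
V_out = 0 + 3743 × 0.000439453 V = 1.64487 V.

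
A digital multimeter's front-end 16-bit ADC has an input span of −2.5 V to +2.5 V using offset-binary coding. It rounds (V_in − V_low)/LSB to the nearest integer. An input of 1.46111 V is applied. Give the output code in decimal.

code 51919

LSB = 5 V / 65536 = 76.29 µV.
Input sits at 51919.061 steps above V_low.
Round → code 51919.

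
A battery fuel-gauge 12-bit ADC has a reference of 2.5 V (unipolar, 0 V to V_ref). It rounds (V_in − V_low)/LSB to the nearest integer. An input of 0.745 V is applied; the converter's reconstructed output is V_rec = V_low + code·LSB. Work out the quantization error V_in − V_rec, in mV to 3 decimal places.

One LSB is 2.5 V / 4096 = 0.610 mV.
(0.745 − 0)/0.000610352 = 1220.6080; round gives code 1221.
Reconstructed: 0.74523926 V.
Error = 0.745 − 0.74523926 = -0.000239258 V = -0.239 mV.

-0.239 mV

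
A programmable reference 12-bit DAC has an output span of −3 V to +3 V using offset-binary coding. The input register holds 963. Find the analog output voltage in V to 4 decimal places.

LSB = 6 V / 2^12 = 1.465 mV.
V_out = (−3) + 963 × 0.00146484 V = -1.58936 V.

-1.5894 V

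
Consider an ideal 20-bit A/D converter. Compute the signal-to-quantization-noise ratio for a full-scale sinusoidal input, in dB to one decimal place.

122.2 dB

SNR ≈ 6.02·N + 1.76 dB = 6.02·20 + 1.76 = 122.16 dB.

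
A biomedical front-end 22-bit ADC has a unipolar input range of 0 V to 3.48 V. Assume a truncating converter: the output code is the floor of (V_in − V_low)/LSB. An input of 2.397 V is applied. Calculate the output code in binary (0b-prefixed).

code 0b1011000001010100101111 (decimal 2889007)

Full-scale span = 3.48 V; LSB = 3.48/2^22 = 0.83 µV.
(2.397 − 0) / 8.29697e-07 = 2889007.669 LSBs.
Floor → code 2889007.
In binary (0b-prefixed): 0b1011000001010100101111.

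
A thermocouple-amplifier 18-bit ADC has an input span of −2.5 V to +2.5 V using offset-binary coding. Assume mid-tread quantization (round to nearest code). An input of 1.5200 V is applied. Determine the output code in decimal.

code 210764

Full-scale span = 5 V; LSB = 5/2^18 = 19.07 µV.
(1.5200 − (−2.5)) / 1.90735e-05 = 210763.776 LSBs.
Round → code 210764.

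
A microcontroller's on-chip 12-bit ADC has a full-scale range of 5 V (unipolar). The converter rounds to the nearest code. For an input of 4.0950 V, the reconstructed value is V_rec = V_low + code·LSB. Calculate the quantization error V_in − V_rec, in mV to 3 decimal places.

One LSB is 5 V / 4096 = 1.221 mV.
Scaled input = 3354.6240 LSBs, so code = 3355.
Code 3355 maps back to 0 + 3355×0.0012207 V = 4.095459 V.
Difference: -0.000458984 V → -0.459 mV.

-0.459 mV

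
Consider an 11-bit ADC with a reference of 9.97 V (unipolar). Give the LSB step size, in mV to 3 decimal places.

4.868 mV

Full-scale span = 9.97 V.
LSB = 9.97 / 2^11 = 9.97 / 2048 = 0.00486816 V = 4.868 mV.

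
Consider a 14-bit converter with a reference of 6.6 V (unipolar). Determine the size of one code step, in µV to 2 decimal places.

402.83 µV

Full-scale span = 6.6 V.
LSB = 6.6 / 2^14 = 6.6 / 16384 = 0.000402832 V = 402.83 µV.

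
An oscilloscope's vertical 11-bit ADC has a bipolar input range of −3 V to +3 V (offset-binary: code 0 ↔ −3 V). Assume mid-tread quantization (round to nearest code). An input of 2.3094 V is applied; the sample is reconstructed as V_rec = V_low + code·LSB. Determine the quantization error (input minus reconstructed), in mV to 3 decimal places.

0.806 mV

LSB = 6/2^11 = 2.930 mV.
(V_in − V_low)/LSB = (2.3094 − (−3))/0.00292969 = 1812.2752 → code 1812 (round).
V_rec = (−3) + 1812·0.00292969 = 2.3085938 V.
Difference: 0.00080625 V → 0.806 mV.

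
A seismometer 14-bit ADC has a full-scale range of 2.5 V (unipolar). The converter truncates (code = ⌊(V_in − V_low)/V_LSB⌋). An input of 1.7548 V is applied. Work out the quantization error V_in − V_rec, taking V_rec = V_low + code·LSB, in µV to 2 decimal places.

39.26 µV

Step size: 2.5 V ÷ 2^14 = 152.59 µV.
(1.7548 − 0)/0.000152588 = 11500.2573; ⌊·⌋ gives code 11500.
Code 11500 maps back to 0 + 11500×0.000152588 V = 1.7547607 V.
V_in − V_rec = 3.92578e-05 V = 39.26 µV.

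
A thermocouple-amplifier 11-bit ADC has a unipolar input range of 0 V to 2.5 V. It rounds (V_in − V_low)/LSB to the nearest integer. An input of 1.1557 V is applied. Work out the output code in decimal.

code 947

With 2048 levels over 2.5 V, one step is 1.221 mV.
(V_in − V_low)/LSB = (1.1557 − 0) / 0.0012207 = 946.749.
round(946.749) = 947.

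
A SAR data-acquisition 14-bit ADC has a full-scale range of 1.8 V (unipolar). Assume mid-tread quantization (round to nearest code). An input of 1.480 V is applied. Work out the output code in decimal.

Full-scale span = 1.8 V; LSB = 1.8/2^14 = 109.86 µV.
(1.480 − 0) / 0.000109863 = 13471.289 LSBs.
round(13471.289) = 13471.

code 13471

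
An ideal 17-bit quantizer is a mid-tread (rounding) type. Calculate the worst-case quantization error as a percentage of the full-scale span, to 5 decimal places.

Rounding → worst-case error = ½ LSB = V_FS/2^18, so 100/262144 = 0.00038147 % of full scale.

0.00038 %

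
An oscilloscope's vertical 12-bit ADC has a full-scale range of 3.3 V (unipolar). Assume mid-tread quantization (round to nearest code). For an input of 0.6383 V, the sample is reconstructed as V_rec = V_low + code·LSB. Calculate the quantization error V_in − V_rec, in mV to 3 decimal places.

One LSB is 3.3 V / 4096 = 0.806 mV.
Scaled input = 792.2657 LSBs, so code = 792.
Code 792 maps back to 0 + 792×0.000805664 V = 0.63808594 V.
Error = 0.6383 − 0.63808594 = 0.000214063 V = 0.214 mV.

0.214 mV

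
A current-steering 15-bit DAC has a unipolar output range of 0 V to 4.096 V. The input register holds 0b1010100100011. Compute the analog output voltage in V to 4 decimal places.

LSB = 4.096 V / 2^15 = 125.00 µV.
Code 0b1010100100011 = 5411 decimal.
V_out = 0 + 5411 × 0.000125 V = 0.676375 V.

0.6764 V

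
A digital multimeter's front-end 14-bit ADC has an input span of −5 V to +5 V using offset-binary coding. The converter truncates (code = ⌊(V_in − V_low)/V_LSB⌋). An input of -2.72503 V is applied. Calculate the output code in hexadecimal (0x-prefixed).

code 0xE8F (decimal 3727)

With 16384 levels over 10 V, one step is 0.610 mV.
Input sits at 3727.311 steps above V_low.
⌊·⌋(3727.311) = 3727.
In hexadecimal (0x-prefixed): 0xE8F.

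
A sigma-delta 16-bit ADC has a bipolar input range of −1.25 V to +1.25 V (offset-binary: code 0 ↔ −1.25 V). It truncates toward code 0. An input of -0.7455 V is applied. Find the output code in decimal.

LSB = 2.5 V / 65536 = 38.15 µV.
(V_in − V_low)/LSB = (-0.7455 − (−1.25)) / 3.8147e-05 = 13225.165.
⌊·⌋(13225.165) = 13225.

code 13225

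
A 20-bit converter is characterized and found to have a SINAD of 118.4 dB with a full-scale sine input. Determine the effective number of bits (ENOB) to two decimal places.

ENOB = (SINAD − 1.76) / 6.02 = (118.4 − 1.76)/6.02 = 19.375.

19.38 bits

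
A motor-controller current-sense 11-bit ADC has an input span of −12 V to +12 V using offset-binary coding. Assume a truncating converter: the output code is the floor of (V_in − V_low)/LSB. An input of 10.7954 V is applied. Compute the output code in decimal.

With 2048 levels over 24 V, one step is 11.719 mV.
(10.7954 − (−12)) / 0.0117188 = 1945.207 LSBs.
So the output code is 1945.

code 1945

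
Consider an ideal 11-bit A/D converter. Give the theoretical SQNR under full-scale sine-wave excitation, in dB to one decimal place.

68.0 dB

SNR ≈ 6.02·N + 1.76 dB = 6.02·11 + 1.76 = 67.98 dB.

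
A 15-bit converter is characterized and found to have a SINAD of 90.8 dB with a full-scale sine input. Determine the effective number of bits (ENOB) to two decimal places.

ENOB = (SINAD − 1.76) / 6.02 = (90.8 − 1.76)/6.02 = 14.791.

14.79 bits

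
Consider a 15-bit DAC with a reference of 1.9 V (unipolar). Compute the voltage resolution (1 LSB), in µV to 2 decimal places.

Full-scale span = 1.9 V.
LSB = 1.9 / 2^15 = 1.9 / 32768 = 5.79834e-05 V = 57.98 µV.

57.98 µV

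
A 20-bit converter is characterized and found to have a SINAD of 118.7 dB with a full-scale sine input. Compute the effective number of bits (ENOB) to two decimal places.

ENOB = (SINAD − 1.76) / 6.02 = (118.7 − 1.76)/6.02 = 19.425.

19.43 bits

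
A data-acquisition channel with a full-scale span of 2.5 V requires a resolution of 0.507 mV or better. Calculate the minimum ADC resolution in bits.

13 bits

Number of steps required ≥ 2.5 V / 0.507 mV = 4930.97.
Need 2^N ≥ 4930.97; 2^12 = 4096, 2^13 = 8192.
Minimum N = 13.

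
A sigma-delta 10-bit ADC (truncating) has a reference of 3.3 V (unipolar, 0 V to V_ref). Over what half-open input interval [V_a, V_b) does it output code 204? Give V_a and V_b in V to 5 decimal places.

[0.65742 V, 0.66064 V)

LSB = 3.3/2^10 = 3.223 mV.
V_a = V_low + 204·LSB = 0.657422 V; V_b = V_low + 205·LSB = 0.660645 V.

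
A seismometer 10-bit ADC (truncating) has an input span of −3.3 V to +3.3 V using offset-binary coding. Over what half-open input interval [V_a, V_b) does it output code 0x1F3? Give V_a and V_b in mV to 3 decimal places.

[-83.789 mV, -77.344 mV)

LSB = 6.6/2^10 = 6.445 mV.
Code 0x1F3 = 499 decimal.
V_a = V_low + 499·LSB = -0.0837891 V; V_b = V_low + 500·LSB = -0.0773438 V.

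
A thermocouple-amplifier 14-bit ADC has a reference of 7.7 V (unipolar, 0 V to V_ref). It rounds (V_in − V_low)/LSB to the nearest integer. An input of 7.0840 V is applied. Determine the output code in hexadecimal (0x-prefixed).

With 16384 levels over 7.7 V, one step is 469.97 µV.
Input sits at 15073.280 steps above V_low.
Round → code 15073.
In hexadecimal (0x-prefixed): 0x3AE1.

code 0x3AE1 (decimal 15073)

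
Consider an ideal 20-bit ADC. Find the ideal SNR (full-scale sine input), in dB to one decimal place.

SNR ≈ 6.02·N + 1.76 dB = 6.02·20 + 1.76 = 122.16 dB.

122.2 dB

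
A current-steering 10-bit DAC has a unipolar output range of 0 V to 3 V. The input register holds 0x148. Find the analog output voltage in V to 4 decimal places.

LSB = 3 V / 2^10 = 2.930 mV.
Code 0x148 = 328 decimal.
V_out = 0 + 328 × 0.00292969 V = 0.960938 V.

0.9609 V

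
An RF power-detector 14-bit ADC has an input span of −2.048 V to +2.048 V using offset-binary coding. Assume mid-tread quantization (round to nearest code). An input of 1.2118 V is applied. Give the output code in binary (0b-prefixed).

code 0b11001011101111 (decimal 13039)

With 16384 levels over 4.096 V, one step is 250.00 µV.
(V_in − V_low)/LSB = (1.2118 − (−2.048)) / 0.00025 = 13039.200.
So the output code is 13039.
In binary (0b-prefixed): 0b11001011101111.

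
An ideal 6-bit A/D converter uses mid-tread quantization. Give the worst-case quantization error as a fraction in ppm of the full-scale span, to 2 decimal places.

7812.50 ppm

Rounding → worst-case error = ½ LSB = V_FS/2^7, so 1e+06/128 = 7812.5 ppm of full scale.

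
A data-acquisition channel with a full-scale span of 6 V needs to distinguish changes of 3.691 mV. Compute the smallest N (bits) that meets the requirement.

11 bits

Number of steps required ≥ 6 V / 3.691 mV = 1625.58.
Need 2^N ≥ 1625.58; 2^10 = 1024, 2^11 = 2048.
Minimum N = 11.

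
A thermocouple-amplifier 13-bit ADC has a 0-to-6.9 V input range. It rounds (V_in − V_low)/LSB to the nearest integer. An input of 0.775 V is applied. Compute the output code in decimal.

code 920

LSB = 6.9 V / 8192 = 0.842 mV.
(V_in − V_low)/LSB = (0.775 − 0) / 0.000842285 = 920.116.
So the output code is 920.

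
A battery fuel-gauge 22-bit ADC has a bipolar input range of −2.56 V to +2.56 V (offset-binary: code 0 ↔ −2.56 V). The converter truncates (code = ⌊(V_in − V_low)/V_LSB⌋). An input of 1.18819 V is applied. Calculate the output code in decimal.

code 3070517

LSB = 5.12 V / 4194304 = 1.22 µV.
(V_in − V_low)/LSB = (1.18819 − (−2.56)) / 1.2207e-06 = 3070517.248.
⌊·⌋(3070517.248) = 3070517.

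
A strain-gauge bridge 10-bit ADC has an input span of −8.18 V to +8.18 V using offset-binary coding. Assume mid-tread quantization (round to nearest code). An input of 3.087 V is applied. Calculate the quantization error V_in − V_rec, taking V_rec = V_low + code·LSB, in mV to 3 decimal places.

One LSB is 16.36 V / 1024 = 15.977 mV.
(3.087 − (−8.18))/0.0159766 = 705.2205; round gives code 705.
Code 705 maps back to (−8.18) + 705×0.0159766 V = 3.0834766 V.
Error = 3.087 − 3.0834766 = 0.00352344 V = 3.523 mV.

3.523 mV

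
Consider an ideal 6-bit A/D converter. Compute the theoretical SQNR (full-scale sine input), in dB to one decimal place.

37.9 dB

SNR ≈ 6.02·N + 1.76 dB = 6.02·6 + 1.76 = 37.88 dB.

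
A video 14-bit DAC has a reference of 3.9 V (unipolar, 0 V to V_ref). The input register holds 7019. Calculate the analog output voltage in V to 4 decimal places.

1.6708 V

LSB = 3.9 V / 2^14 = 238.04 µV.
V_out = 0 + 7019 × 0.000238037 V = 1.67078 V.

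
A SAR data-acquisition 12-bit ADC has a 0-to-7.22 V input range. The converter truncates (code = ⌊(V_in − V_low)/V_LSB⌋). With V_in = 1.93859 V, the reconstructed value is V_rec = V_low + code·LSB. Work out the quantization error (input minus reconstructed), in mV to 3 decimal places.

1.388 mV

LSB = 7.22/2^12 = 1.763 mV.
(1.93859 − 0)/0.0017627 = 1099.7873; ⌊·⌋ gives code 1099.
Reconstructed: 1.9372021 V.
Error = 1.93859 − 1.9372021 = 0.00138785 V = 1.388 mV.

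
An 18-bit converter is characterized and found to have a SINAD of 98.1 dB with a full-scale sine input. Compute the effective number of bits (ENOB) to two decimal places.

ENOB = (SINAD − 1.76) / 6.02 = (98.1 − 1.76)/6.02 = 16.003.

16.00 bits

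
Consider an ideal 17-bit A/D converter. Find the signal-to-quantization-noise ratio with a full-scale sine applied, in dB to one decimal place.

104.1 dB

SNR ≈ 6.02·N + 1.76 dB = 6.02·17 + 1.76 = 104.10 dB.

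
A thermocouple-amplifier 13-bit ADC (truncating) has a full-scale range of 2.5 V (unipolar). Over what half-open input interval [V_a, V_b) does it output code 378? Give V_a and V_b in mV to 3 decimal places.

[115.356 mV, 115.662 mV)

LSB = 2.5/2^13 = 305.18 µV.
V_a = V_low + 378·LSB = 0.115356 V; V_b = V_low + 379·LSB = 0.115662 V.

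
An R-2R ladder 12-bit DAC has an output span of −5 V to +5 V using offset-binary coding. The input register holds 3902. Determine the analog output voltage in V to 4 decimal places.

LSB = 10 V / 2^12 = 2.441 mV.
V_out = (−5) + 3902 × 0.00244141 V = 4.52637 V.

4.5264 V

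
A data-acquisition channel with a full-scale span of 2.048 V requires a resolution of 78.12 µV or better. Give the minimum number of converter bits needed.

15 bits

Number of steps required ≥ 2.048 V / 78.12 µV = 26216.08.
Need 2^N ≥ 26216.08; 2^14 = 16384, 2^15 = 32768.
Minimum N = 15.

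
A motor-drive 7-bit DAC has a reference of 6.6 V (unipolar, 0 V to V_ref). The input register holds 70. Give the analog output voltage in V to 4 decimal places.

LSB = 6.6 V / 2^7 = 51.562 mV.
V_out = 0 + 70 × 0.0515625 V = 3.60938 V.

3.6094 V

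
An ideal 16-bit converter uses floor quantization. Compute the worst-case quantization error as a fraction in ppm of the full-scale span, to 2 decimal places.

15.26 ppm

Truncating → worst-case error = 1 LSB = V_FS/2^16, so 1e+06/65536 = 15.2588 ppm of full scale.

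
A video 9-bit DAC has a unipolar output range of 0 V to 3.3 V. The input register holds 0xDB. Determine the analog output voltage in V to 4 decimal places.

1.4115 V

LSB = 3.3 V / 2^9 = 6.445 mV.
Code 0xDB = 219 decimal.
V_out = 0 + 219 × 0.00644531 V = 1.41152 V.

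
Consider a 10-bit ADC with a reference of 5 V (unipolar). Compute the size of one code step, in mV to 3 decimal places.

4.883 mV

Full-scale span = 5 V.
LSB = 5 / 2^10 = 5 / 1024 = 0.00488281 V = 4.883 mV.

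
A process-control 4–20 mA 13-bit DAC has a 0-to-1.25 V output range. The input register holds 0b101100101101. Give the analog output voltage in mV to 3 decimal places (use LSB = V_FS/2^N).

LSB = 1.25 V / 2^13 = 152.59 µV.
Code 0b101100101101 = 2861 decimal.
V_out = 0 + 2861 × 0.000152588 V = 0.436554 V.
= 436.554 mV.

436.554 mV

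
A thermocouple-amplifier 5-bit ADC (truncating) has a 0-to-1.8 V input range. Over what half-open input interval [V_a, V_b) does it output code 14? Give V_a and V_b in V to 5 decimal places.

[0.78750 V, 0.84375 V)

LSB = 1.8/2^5 = 56.250 mV.
V_a = V_low + 14·LSB = 0.7875 V; V_b = V_low + 15·LSB = 0.84375 V.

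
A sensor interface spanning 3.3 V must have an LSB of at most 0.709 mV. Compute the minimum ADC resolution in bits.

Number of steps required ≥ 3.3 V / 0.709 mV = 4654.44.
Need 2^N ≥ 4654.44; 2^12 = 4096, 2^13 = 8192.
Minimum N = 13.

13 bits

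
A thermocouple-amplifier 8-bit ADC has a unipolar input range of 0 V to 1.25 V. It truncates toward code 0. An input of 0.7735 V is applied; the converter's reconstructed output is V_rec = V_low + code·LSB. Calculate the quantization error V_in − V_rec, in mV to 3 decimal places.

2.016 mV

LSB = 1.25/2^8 = 4.883 mV.
(0.7735 − 0)/0.00488281 = 158.4128; ⌊·⌋ gives code 158.
Code 158 maps back to 0 + 158×0.00488281 V = 0.77148438 V.
V_in − V_rec = 0.00201563 V = 2.016 mV.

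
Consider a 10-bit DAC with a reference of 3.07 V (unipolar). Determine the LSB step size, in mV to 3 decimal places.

Full-scale span = 3.07 V.
LSB = 3.07 / 2^10 = 3.07 / 1024 = 0.00299805 V = 2.998 mV.

2.998 mV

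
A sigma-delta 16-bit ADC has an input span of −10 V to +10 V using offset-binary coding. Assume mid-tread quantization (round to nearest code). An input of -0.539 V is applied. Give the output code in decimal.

code 31002

LSB = 20 V / 65536 = 305.18 µV.
Input sits at 31001.805 steps above V_low.
round(31001.805) = 31002.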